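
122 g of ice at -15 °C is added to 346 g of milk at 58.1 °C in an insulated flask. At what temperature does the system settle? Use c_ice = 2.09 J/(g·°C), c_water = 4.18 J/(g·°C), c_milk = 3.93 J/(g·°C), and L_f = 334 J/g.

T_f ≈ 18.4 °C

Net heat exchanged in the isolated system is zero:
ice -15→0 °C: 122·2.09·15 = 3824.7
  latent heat to melt: 122·334 = 40748
  warm the meltwater: 509.96 T
  milk cools: 346·3.93·(T − 58.1) = 1359.8(T − 58.1)
1869.7 T = 79003 − 44573 = 34431
T ≈ 18.41 °C. Since T > 0 °C, the all-ice-melts assumption holds.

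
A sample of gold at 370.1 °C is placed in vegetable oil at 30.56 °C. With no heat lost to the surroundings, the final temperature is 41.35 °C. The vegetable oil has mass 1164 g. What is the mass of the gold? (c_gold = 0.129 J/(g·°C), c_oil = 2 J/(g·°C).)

m ≈ 592 g

Heat lost by the gold = heat gained by the oil:
m×0.129×(370.1 − 41.35) = 1164×2×(41.35 − 30.56)
42.41 m = 25119  ⇒  m ≈ 592.3 g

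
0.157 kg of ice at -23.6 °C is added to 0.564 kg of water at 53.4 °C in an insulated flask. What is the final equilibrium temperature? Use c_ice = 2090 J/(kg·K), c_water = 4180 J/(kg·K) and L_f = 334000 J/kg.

T_f ≈ 21.8 °C

Taking heat into each body as positive, Σ m c ΔT = 0:
ice -23.6→0 °C: 0.157×2090×23.6 = 7743.9
  melt ice: 0.157×334000 = 52438
  meltwater 0→T: 0.157×4180×T = 656.26 T
  water cools: 0.564×4180×(T − 53.4) = 2357.5(T − 53.4)
3013.8 T = 125892 − 60182 = 65710
T ≈ 21.80 °C. Since T > 0 °C, the all-ice-melts assumption holds.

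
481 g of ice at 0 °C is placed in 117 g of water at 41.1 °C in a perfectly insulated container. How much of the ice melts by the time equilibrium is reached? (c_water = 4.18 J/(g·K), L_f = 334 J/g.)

m_melted ≈ 60.2 g

Heat available from the water dropping to 0 °C: 117·4.18·41.1 = 20100 J.
Fully melting the ice requires m_ice L_f = 481·334 = 160654 J.
That's not enough to melt it all — equilibrium is at 0 °C with ice remaining.
m_melted·334 = 20100  ⇒  m_melted ≈ 60.18 g.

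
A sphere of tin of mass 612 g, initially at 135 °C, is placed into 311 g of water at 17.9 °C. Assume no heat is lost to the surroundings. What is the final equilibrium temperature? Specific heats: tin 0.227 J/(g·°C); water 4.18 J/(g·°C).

T_f ≈ 29.2 °C

Heat lost by the tin equals heat gained by the water:
612×0.227×(135 − T) = 311×4.18×(T − 17.9)
138.92(135 − T) = 1300(T − 17.9)
1438.9 T = 42024  ⇒  T ≈ 29.21 °C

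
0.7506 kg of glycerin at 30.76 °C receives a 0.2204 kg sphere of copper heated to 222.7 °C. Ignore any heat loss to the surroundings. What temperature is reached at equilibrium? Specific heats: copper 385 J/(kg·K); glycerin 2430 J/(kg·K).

Heat lost by the copper equals heat gained by the glycerin:
0.2204×385×(222.7 − T) = 0.7506×2430×(T − 30.76)
84.85(222.7 − T) = 1824(T − 30.76)
1908.8 T = 75002  ⇒  T ≈ 39.29 °C

T_f ≈ 39.3 °C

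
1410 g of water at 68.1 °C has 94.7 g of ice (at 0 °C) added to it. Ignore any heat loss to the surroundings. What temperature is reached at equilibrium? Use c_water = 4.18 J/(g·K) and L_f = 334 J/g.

T_f ≈ 58.8 °C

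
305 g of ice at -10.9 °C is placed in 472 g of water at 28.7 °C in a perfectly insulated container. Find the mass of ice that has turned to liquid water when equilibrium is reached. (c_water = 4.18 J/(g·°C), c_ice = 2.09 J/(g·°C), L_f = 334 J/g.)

m_melted ≈ 149 g

Heat available from the water dropping to 0 °C: 472×4.18×28.7 = 56624 J.
Warming the ice to 0 °C takes 305×2.09×10.9 = 6948.2 J, leaving 49676 J for melting.
To melt every bit of ice: 305×334 = 101870 J.
That's not enough to melt it all — equilibrium is at 0 °C with ice remaining.
m_melt = 49676 / L_f = 148.7 g.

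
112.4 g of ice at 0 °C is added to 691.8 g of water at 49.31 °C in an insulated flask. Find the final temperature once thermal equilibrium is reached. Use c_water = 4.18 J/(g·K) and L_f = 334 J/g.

T_f ≈ 31.3 °C

Net heat exchanged in the isolated system is zero:
latent heat to melt: 112.4×334 = 37542; warm the meltwater: 469.83 T; water: 2891.7(T − 49.31)
3361.6 T = 142591 − 37542 = 105049
T ≈ 31.25 °C — above 0 °C, consistent with complete melting.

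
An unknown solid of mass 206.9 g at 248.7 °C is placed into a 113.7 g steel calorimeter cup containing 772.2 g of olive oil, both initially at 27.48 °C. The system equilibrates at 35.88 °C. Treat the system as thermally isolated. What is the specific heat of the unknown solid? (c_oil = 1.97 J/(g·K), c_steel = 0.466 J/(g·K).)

c ≈ 0.3 J/(g·K)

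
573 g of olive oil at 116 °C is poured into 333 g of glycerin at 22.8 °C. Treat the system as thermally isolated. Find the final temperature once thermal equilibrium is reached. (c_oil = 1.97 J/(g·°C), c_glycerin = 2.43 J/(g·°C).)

T_f ≈ 77.1 °C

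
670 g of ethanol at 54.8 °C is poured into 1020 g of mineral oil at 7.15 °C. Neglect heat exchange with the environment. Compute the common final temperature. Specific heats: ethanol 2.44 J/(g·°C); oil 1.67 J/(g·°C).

T_f ≈ 30.5 °C

Set heat shed by the hot body equal to heat absorbed by the cold body:
670×2.44×(54.8 − T) = 1020×1.67×(T − 7.15)
1634.8(54.8 − T) = 1703.4(T − 7.15)
3338.2 T = 101766  ⇒  T ≈ 30.49 °C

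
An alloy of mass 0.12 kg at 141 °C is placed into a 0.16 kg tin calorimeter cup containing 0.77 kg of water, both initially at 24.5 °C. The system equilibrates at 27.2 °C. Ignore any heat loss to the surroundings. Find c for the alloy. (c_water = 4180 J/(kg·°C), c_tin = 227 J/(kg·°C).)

Net heat exchanged in the isolated system is zero:
0.12×c×(27.2 − 141) + 0.77×4180×(27.2 − 24.5) + 0.16×227×(27.2 − 24.5) = 0
-13.66 c = -8788.3
c = -8788.3/-13.66 ≈ 643.5 J/(kg·°C)

c ≈ 644 J/(kg·°C)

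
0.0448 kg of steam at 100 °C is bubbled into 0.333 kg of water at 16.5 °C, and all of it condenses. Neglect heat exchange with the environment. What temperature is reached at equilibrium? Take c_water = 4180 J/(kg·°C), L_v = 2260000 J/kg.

Energy balance with sensible and latent terms:
condense steam: −0.0448×2260000 = −101248; condensate cools 100→T: 0.0448×4180×(T − 100) = 187.26(T − 100); water warms: 0.333×4180×(T − 16.5) = 1391.9(T − 16.5)
1579.2 T = 101248 + 18726 + 22967 = 142941
T ≈ 90.51 °C — below 100 °C, confirming all the steam condensed.

T_f ≈ 90.5 °C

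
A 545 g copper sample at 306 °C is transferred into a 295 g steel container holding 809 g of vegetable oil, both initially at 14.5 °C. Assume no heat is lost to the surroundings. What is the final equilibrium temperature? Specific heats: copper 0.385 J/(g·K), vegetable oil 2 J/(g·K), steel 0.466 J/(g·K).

Setting the total heat transfer to zero:
545*0.385*(T − 306) + 809*2*(T − 14.5) + 295*0.466*(T − 14.5) = 0
209.83(T − 306) + 1618(T − 14.5) + 137.47(T − 14.5) = 0
1965.3 T = 89661
T ≈ 45.62 °C

T_f ≈ 45.6 °C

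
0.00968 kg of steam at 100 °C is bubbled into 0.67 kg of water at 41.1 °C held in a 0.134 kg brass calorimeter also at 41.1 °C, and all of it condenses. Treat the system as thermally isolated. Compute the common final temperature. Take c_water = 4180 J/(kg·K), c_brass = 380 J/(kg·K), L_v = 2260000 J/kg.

T_f ≈ 49.5 °C

Sum of m c ΔT and latent-heat terms is zero:
condense steam: −0.00968×2260000 = −21877; condensate cools 100→T: 0.00968×4180×(T − 100) = 40.46(T − 100); water warms: 0.67×4180×(T − 41.1) = 2800.6(T − 41.1); brass cup: 0.134×380×(T − 41.1) = 50.92(T − 41.1)
2892 T = 21877 + 4046.2 + 117197 = 143121
T ≈ 49.49 °C, under the boiling point, so the assumption holds.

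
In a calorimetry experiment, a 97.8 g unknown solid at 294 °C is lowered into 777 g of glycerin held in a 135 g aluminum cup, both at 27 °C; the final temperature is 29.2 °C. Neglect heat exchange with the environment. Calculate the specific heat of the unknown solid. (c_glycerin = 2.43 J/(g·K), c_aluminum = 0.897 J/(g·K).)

c ≈ 0.171 J/(g·K)

Net heat exchanged in the isolated system is zero:
97.8·c·(29.2 − 294) + 777·2.43·(29.2 − 27) + 135·0.897·(29.2 − 27) = 0
-25897 c = -4420.3
c = -4420.3/-25897 ≈ 0.1707 J/(g·K)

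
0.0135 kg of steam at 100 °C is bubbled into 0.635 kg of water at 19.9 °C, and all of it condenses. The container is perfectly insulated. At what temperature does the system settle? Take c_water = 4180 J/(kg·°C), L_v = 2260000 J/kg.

T_f ≈ 32.8 °C

Energy balance with sensible and latent terms:
steam→water at 100 °C releases m L_v = 0.0135·2260000 = 30510
  condensed water 100 °C→T: 56.43(T − 100)
  water warms: 0.635·4180·(T − 19.9) = 2654.3(T − 19.9)
2710.7 T = 30510 + 5643 + 52821 = 88974
T ≈ 32.82 °C (< 100 °C, so full condensation is consistent).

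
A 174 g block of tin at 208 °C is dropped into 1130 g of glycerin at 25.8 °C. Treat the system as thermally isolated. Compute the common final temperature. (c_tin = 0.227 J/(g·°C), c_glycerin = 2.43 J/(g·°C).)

Taking heat into each body as positive, Σ m c ΔT = 0:
174·0.227·(T − 208) + 1130·2.43·(T − 25.8) = 0
39.5(T − 208) + 2745.9(T − 25.8) = 0
2785.4 T = 79060
T = 79060/2785.4 ≈ 28.38 °C

T_f ≈ 28.4 °C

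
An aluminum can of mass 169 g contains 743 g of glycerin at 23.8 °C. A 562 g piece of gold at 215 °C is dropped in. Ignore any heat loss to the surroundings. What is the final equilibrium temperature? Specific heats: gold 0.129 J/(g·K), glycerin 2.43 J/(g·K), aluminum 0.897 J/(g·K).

T_f ≈ 30.6 °C

Heat gained plus heat lost sum to zero:
562·0.129·(T − 215) + 743·2.43·(T − 23.8) + 169·0.897·(T − 23.8) = 0
72.5(T − 215) + 1805.5(T − 23.8) + 151.59(T − 23.8) = 0
2029.6 T = 62166
T ≈ 30.63 °C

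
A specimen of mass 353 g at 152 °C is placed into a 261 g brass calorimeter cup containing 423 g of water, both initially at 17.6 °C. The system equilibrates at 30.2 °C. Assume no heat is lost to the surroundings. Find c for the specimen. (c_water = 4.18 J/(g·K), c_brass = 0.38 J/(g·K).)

Setting the total heat transfer to zero:
353×c×(30.2 − 152) + 423×4.18×(30.2 − 17.6) + 261×0.38×(30.2 − 17.6) = 0
-42995 c = -23528
c = -23528/-42995 ≈ 0.5472 J/(g·K)

c ≈ 0.547 J/(g·K)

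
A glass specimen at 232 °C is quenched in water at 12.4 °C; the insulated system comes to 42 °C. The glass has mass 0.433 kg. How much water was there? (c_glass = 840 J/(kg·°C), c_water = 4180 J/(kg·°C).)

m ≈ 0.559 kg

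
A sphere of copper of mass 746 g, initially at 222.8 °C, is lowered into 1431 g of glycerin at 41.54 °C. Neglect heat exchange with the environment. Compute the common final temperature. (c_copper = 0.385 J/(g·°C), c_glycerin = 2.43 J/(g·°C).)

T_f ≈ 55.4 °C

Setting the total heat transfer to zero:
746*0.385*(T − 222.8) + 1431*2.43*(T − 41.54) = 0
287.21(T − 222.8) + 3477.3(T − 41.54) = 0
(287.21 + 3477.3) T = 287.21*222.8 + 3477.3*41.54
T = 208439/3764.5 ≈ 55.37 °C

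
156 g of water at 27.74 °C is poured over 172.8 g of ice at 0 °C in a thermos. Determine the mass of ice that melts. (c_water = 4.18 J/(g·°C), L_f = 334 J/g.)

m_melted ≈ 54.2 g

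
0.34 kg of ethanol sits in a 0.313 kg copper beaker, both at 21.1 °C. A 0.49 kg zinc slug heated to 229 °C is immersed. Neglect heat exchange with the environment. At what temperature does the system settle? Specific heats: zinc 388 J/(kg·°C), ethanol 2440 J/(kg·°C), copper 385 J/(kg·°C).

T_f ≈ 55.8 °C

With ΣQ=0 the equilibrium temperature is the m·c-weighted mean:
T_f = (190.12·229 + 829.6·21.1 + 120.5·21.1) / (190.12 + 829.6 + 120.5)
    = 63585 / 1140.2 ≈ 55.77 °C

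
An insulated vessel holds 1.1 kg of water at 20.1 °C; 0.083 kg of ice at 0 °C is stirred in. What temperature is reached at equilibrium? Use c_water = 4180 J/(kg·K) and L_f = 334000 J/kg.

Taking heat into each body as positive, Σ m c ΔT = 0:
latent heat to melt: 0.083·334000 = 27722; warm the meltwater: 346.94 T; water cools: 1.1·4180·(T − 20.1) = 4598(T − 20.1)
4944.9 T = 92420 − 27722 = 64698
T ≈ 13.08 °C (positive, so assuming full melt was valid).

T_f ≈ 13.1 °C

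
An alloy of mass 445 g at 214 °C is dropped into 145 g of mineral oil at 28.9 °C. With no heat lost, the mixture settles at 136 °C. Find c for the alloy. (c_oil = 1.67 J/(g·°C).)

Net heat exchanged in the isolated system is zero:
445×c×(136 − 214) + 145×1.67×(136 − 28.9) = 0
-34710 c = -25934
c = -25934/-34710 ≈ 0.7472 J/(g·°C)

c ≈ 0.747 J/(g·°C)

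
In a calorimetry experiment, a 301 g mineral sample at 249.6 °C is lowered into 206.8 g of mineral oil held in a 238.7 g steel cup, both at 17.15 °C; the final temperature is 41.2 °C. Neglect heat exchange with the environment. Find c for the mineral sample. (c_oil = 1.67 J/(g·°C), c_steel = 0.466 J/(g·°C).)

Let T be the final temperature. ΣQ_i = 0:
301×c×(41.2 − 249.6) + 206.8×1.67×(41.2 − 17.15) + 238.7×0.466×(41.2 − 17.15) = 0
-62728 c = -10981
c = -10981/-62728 ≈ 0.1751 J/(g·°C)

c ≈ 0.175 J/(g·°C)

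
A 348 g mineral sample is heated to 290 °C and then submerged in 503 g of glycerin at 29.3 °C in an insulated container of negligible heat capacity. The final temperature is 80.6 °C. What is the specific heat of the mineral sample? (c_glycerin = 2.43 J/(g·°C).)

c ≈ 0.86 J/(g·°C)

Taking heat into each body as positive, Σ m c ΔT = 0:
348·c·(80.6 − 290) + 503·2.43·(80.6 − 29.3) = 0
-72871 c = -62703
c = -62703/-72871 ≈ 0.8605 J/(g·°C)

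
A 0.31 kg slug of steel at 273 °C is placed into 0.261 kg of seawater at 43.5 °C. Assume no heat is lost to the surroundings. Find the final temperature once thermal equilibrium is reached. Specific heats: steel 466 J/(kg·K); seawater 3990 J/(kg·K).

Taking heat into each body as positive, Σ m c ΔT = 0:
0.31·466·(T − 273) + 0.261·3990·(T − 43.5) = 0
1185.9 T = 84738
T ≈ 71.46 °C

T_f ≈ 71.5 °C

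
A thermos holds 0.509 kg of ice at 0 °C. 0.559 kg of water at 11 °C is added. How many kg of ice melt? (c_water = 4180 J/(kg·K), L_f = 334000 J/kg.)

m_melted ≈ 0.077 kg

Cooling the water to 0 °C releases 0.559×4180×11 = 25703 J.
Melting all 0.509 kg of ice would need 0.509×334000 = 170006 J.
Since 25703 < 170006 J, not all the ice melts; equilibrium is at 0 °C.
m_melted×334000 = 25703  ⇒  m_melted ≈ 0.07695 kg.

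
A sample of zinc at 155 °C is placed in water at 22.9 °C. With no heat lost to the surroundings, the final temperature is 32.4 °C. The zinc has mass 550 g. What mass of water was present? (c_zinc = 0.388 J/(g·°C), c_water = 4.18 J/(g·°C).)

Taking heat into each body as positive, Σ m c ΔT = 0:
550×0.388×(32.4 − 155) + m×4.18×(32.4 − 22.9) = 0
39.71 m = 26163
m = 26163/39.71 ≈ 658.8 g

m ≈ 659 g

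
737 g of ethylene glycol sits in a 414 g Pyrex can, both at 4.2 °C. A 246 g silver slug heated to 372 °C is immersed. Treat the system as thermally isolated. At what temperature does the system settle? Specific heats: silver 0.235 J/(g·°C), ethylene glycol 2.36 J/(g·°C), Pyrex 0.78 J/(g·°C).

Conservation of energy gives ΣQ = 0:
246×0.235×(T − 372) + 737×2.36×(T − 4.2) + 414×0.78×(T − 4.2) = 0
57.81(T − 372) + 1739.3(T − 4.2) + 322.92(T − 4.2) = 0
2120 T = 30167
T = 30167/2120 ≈ 14.23 °C

T_f ≈ 14.2 °C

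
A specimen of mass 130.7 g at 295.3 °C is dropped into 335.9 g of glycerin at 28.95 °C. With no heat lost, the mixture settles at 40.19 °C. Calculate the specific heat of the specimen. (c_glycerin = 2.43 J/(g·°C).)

Let T be the final temperature. ΣQ_i = 0:
130.7·c·(40.19 − 295.3) + 335.9·2.43·(40.19 − 28.95) = 0
-33343 c = -9174.5
c = -9174.5/-33343 ≈ 0.2752 J/(g·°C)

c ≈ 0.275 J/(g·°C)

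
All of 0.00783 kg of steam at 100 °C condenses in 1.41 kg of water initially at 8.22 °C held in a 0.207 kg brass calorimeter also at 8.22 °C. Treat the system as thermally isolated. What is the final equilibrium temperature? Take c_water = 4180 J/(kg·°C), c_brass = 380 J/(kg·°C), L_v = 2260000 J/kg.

Energy balance with sensible and latent terms:
latent heat released on condensation: 0.00783×2260000 = 17696; condensed water 100 °C→T: 32.73(T − 100); original water: 5893.8(T − 8.22); cup: 78.66(T − 8.22)
6005.2 T = 17696 + 3272.9 + 49094 = 70062
T ≈ 11.67 °C, under the boiling point, so the assumption holds.

T_f ≈ 11.7 °C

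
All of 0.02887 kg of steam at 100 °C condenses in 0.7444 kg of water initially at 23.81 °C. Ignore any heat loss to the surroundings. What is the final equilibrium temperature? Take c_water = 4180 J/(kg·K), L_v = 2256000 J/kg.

Net heat exchanged in the isolated system is zero:
steam→water at 100 °C releases m L_v = 0.02887×2256000 = 65131; condensed water 100 °C→T: 120.68(T − 100); water warms: 0.7444×4180×(T − 23.81) = 3111.6(T − 23.81)
3232.3 T = 65131 + 12068 + 74087 = 151285
T ≈ 46.80 °C — below 100 °C, confirming all the steam condensed.

T_f ≈ 46.8 °C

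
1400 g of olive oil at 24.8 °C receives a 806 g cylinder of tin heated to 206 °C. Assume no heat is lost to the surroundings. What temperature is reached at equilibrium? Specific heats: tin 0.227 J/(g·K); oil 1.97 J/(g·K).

T_f is the heat-capacity-weighted average of the initial temperatures:
T_f = (182.96×206 + 2758×24.8) / (182.96 + 2758)
    = 106089 / 2941 ≈ 36.07 °C

T_f ≈ 36.1 °C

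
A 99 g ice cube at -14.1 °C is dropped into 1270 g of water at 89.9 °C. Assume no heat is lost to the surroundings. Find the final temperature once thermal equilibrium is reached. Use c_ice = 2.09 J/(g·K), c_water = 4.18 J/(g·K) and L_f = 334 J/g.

Setting the total heat transfer to zero:
ice -14.1→0 °C: 99·2.09·14.1 = 2917.4
  melt ice: 99·334 = 33066
  meltwater 0→T: 99·4.18·T = 413.82 T
  water cools: 1270·4.18·(T − 89.9) = 5308.6(T − 89.9)
5722.4 T = 477243 − 35983 = 441260
T ≈ 77.11 °C (positive, so assuming full melt was valid).

T_f ≈ 77.1 °C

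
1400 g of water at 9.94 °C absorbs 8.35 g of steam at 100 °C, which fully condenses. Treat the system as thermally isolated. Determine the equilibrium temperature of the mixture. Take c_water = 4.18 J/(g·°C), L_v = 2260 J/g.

T_f ≈ 13.7 °C

Setting the total heat transfer to zero:
latent heat released on condensation: 8.35·2260 = 18871; condensate cools 100→T: 8.35·4.18·(T − 100) = 34.9(T − 100); original water: 5852(T − 9.94)
5886.9 T = 18871 + 3490.3 + 58169 = 80530
T ≈ 13.68 °C (< 100 °C, so full condensation is consistent).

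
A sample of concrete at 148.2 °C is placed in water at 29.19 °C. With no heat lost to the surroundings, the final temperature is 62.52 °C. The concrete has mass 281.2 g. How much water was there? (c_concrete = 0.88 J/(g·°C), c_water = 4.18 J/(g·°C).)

m ≈ 152 g

|Q_concrete| = |Q_water|:
281.2·0.88·(148.2 − 62.52) = m·4.18·(62.52 − 29.19)
139.32 m = 21202  ⇒  m ≈ 152.2 g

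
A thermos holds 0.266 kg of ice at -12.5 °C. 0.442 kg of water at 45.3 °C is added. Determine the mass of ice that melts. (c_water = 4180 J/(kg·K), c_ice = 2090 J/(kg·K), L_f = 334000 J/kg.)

m_melted ≈ 0.23 kg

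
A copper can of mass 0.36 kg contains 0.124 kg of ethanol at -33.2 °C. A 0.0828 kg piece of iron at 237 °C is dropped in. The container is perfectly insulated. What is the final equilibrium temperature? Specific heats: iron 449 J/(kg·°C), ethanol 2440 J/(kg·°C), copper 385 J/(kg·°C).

Setting the total heat transfer to zero:
0.0828*449*(T − 237) + 0.124*2440*(T − (-33.2)) + 0.36*385*(T − (-33.2)) = 0
(37.18 + 302.56 + 138.6) T = 37.18*237 + 302.56*(-33.2) + 138.6*(-33.2)
T = -5835.5/478.34 ≈ -12.20 °C

T_f ≈ -12.2 °C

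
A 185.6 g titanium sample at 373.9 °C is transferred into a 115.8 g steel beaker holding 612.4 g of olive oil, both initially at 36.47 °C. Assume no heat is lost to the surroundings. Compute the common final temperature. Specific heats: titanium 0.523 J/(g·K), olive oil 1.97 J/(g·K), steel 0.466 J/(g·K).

Conservation of energy gives ΣQ = 0:
185.6*0.523*(T − 373.9) + 612.4*1.97*(T − 36.47) + 115.8*0.466*(T − 36.47) = 0
97.07(T − 373.9) + 1206.4(T − 36.47) + 53.96(T − 36.47) = 0
1357.5 T = 82260
T = 82260/1357.5 ≈ 60.60 °C

T_f ≈ 60.6 °C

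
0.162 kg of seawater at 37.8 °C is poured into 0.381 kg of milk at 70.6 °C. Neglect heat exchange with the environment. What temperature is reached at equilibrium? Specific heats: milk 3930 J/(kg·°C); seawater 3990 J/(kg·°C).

Heat gained plus heat lost sum to zero:
0.381×3930×(T − 70.6) + 0.162×3990×(T − 37.8) = 0
2143.7 T = 130145
T ≈ 60.71 °C

T_f ≈ 60.7 °C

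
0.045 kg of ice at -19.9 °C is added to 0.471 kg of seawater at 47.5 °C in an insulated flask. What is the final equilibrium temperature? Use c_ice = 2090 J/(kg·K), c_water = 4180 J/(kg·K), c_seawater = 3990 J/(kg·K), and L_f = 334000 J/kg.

T_f ≈ 35.0 °C

Heat gained plus heat lost sum to zero:
ice -19.9→0 °C: 0.045×2090×19.9 = 1871.6; fusion: m_ice L_f = 0.045×334000 = 15030; warm the meltwater: 188.1 T; seawater cools: 0.471×3990×(T − 47.5) = 1879.3(T − 47.5)
2067.4 T = 89266 − 16902 = 72365
T ≈ 35.00 °C (positive, so assuming full melt was valid).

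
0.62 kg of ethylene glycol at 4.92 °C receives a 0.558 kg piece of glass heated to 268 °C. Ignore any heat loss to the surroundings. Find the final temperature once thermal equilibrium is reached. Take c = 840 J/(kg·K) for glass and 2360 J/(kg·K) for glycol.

Energy conservation, ΣQ = 0:
0.558×840×(T − 268) + 0.62×2360×(T − 4.92) = 0
1931.9 T = 132816
T ≈ 68.75 °C

T_f ≈ 68.7 °C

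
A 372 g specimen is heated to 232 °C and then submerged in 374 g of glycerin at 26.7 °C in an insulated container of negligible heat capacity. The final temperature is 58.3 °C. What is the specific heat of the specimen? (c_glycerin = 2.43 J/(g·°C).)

c ≈ 0.444 J/(g·°C)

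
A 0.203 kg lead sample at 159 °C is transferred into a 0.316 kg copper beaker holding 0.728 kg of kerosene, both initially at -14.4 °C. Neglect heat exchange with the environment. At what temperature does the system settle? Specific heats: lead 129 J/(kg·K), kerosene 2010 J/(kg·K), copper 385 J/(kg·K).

Energy conservation, ΣQ = 0:
0.203*129*(T − 159) + 0.728*2010*(T − (-14.4)) + 0.316*385*(T − (-14.4)) = 0
26.19(T − 159) + 1463.3(T − (-14.4)) + 121.66(T − (-14.4)) = 0
1611.1 T = -18659
T = -18659 / 1611.1 = -11.6 °C

T_f ≈ -11.6 °C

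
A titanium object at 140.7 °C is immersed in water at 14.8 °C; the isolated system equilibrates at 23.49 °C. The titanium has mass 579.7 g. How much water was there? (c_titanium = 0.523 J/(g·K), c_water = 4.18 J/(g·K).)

m ≈ 978 g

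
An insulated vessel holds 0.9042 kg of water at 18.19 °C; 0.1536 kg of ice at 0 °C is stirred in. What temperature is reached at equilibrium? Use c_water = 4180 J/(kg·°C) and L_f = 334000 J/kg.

T_f ≈ 3.9 °C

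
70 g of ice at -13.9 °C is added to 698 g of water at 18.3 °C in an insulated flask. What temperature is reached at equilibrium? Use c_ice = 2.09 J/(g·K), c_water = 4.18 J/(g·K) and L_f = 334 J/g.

Taking heat into each body as positive, Σ m c ΔT = 0:
warm ice to 0 °C: 70×2.09×(0 − (-13.9)) = 2033.6
  latent heat to melt: 70×334 = 23380
  warm the meltwater: 292.6 T
  water cools: 698×4.18×(T − 18.3) = 2917.6(T − 18.3)
3210.2 T = 53393 − 25414 = 27979
T ≈ 8.72 °C (positive, so assuming full melt was valid).

T_f ≈ 8.7 °C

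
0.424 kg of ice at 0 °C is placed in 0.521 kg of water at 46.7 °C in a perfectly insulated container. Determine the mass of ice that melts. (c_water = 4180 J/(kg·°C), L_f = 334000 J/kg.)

Heat available from the water dropping to 0 °C: 0.521×4180×46.7 = 101702 J.
Fully melting the ice requires m_ice L_f = 0.424×334000 = 141616 J.
101702 J < 141616 J, so only part of the ice melts and the system sits at 0 °C.
m_melted×334000 = 101702  ⇒  m_melted ≈ 0.3045 kg.

m_melted ≈ 0.304 kg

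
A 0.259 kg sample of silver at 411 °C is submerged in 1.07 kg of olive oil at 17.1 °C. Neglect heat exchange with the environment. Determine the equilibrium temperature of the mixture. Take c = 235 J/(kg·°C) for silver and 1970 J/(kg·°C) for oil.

T_f ≈ 28.2 °C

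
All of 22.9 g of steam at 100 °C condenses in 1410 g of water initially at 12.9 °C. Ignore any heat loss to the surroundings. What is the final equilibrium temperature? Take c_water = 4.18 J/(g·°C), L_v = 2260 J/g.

T_f ≈ 22.9 °C

Energy conservation, ΣQ = 0:
steam→water at 100 °C releases m L_v = 22.9·2260 = 51754; condensate cools 100→T: 22.9·4.18·(T − 100) = 95.72(T − 100); water warms: 1410·4.18·(T − 12.9) = 5893.8(T − 12.9)
5989.5 T = 51754 + 9572.2 + 76030 = 137356
T ≈ 22.93 °C (< 100 °C, so full condensation is consistent).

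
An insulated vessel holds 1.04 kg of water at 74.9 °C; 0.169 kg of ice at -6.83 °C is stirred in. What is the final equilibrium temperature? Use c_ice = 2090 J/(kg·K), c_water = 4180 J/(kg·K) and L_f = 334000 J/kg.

Energy conservation, ΣQ = 0:
warm ice to 0 °C: 0.169·2090·(0 − (-6.83)) = 2412.4; latent heat to melt: 0.169·334000 = 56446; warm the meltwater: 706.42 T; water: 4347.2(T − 74.9)
5053.6 T = 325605 − 58858 = 266747
T ≈ 52.78 °C — above 0 °C, consistent with complete melting.

T_f ≈ 52.8 °C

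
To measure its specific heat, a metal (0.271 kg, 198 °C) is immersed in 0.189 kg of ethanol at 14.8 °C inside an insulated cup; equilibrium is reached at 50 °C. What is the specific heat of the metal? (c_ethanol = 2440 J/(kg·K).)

c ≈ 405 J/(kg·K)

Heat lost by the metal = heat gained by the ethanol:
0.271·c·(198 − 50) = 0.189·2440·(50 − 14.8)
40.11 c = 16233  ⇒  c ≈ 404.7 J/(kg·K)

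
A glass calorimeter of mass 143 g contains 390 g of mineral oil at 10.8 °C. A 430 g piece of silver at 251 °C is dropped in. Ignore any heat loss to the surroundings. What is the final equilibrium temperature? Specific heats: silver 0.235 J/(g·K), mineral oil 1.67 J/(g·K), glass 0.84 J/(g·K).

With ΣQ=0 the equilibrium temperature is the m·c-weighted mean:
T_f = (101.05*251 + 651.3*10.8 + 120.12*10.8) / (101.05 + 651.3 + 120.12)
    = 33695 / 872.47 ≈ 38.62 °C

T_f ≈ 38.6 °C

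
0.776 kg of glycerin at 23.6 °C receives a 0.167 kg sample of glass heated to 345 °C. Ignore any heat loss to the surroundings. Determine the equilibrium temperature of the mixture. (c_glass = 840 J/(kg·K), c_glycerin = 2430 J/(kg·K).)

|Q_glass| = |Q_glycerin|:
0.167*840*(345 − T) = 0.776*2430*(T − 23.6)
140.28(345 − T) = 1885.7(T − 23.6)
2026 T = 92899  ⇒  T ≈ 45.85 °C

T_f ≈ 45.9 °C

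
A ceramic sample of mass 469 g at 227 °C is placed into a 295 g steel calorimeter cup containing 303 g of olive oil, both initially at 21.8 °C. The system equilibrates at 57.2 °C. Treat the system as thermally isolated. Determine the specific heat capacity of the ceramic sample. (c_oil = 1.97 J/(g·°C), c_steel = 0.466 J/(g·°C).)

c ≈ 0.326 J/(g·°C)

Taking heat into each body as positive, Σ m c ΔT = 0:
469·c·(57.2 − 227) + 303·1.97·(57.2 − 21.8) + 295·0.466·(57.2 − 21.8) = 0
-79636 c = -25997
c = -25997/-79636 ≈ 0.3264 J/(g·°C)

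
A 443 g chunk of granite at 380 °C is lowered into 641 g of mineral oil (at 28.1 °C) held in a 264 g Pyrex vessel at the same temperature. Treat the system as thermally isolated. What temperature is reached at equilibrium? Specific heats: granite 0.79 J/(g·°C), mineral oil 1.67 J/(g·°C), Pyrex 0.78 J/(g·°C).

T_f ≈ 103.8 °C

T_f = Σ m_i c_i T_i / Σ m_i c_i:
T_f = (349.97*380 + 1070.5*28.1 + 205.92*28.1) / (349.97 + 1070.5 + 205.92)
    = 168855 / 1626.4 ≈ 103.82 °C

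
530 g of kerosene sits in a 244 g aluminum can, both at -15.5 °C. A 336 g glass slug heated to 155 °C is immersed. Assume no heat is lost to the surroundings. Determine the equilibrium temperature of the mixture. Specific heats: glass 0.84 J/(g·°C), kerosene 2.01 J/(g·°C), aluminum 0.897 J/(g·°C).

T_f ≈ 15.2 °C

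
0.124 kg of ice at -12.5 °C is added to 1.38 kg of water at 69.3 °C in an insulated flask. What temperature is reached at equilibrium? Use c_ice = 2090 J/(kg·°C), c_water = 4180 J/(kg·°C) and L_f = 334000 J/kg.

T_f ≈ 56.5 °C

Energy conservation, ΣQ = 0:
warm ice to 0 °C: 0.124×2090×(0 − (-12.5)) = 3239.5
  fusion: m_ice L_f = 0.124×334000 = 41416
  warm the meltwater: 518.32 T
  water cools: 1.38×4180×(T − 69.3) = 5768.4(T − 69.3)
6286.7 T = 399750 − 44656 = 355095
T ≈ 56.48 °C — above 0 °C, consistent with complete melting.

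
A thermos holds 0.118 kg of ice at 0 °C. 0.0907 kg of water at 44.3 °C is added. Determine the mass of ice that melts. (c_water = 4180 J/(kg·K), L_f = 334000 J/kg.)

Cooling the water to 0 °C releases 0.0907·4180·44.3 = 16795 J.
Fully melting the ice requires m_ice L_f = 0.118·334000 = 39412 J.
Since 16795 < 39412 J, not all the ice melts; equilibrium is at 0 °C.
m_melted·334000 = 16795  ⇒  m_melted ≈ 0.05029 kg.

m_melted ≈ 0.0503 kg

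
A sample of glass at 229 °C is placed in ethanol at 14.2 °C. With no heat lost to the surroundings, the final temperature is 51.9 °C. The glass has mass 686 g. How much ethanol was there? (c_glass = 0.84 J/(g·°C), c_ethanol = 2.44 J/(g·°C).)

m ≈ 1110 g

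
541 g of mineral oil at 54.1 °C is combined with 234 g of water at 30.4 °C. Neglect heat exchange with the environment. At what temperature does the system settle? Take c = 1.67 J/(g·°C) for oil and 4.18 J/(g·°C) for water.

T_f ≈ 41.8 °C

T_f = Σ m_i c_i T_i / Σ m_i c_i:
T_f = (903.47·54.1 + 978.12·30.4) / (903.47 + 978.12)
    = 78613 / 1881.6 ≈ 41.78 °C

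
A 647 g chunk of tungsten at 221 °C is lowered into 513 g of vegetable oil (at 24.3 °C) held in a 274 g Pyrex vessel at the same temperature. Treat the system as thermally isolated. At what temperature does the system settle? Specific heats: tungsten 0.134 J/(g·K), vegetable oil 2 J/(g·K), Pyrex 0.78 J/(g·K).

T_f ≈ 37.2 °C

Setting the total heat transfer to zero:
647·0.134·(T − 221) + 513·2·(T − 24.3) + 274·0.78·(T − 24.3) = 0
(86.7 + 1026 + 213.72) T = 86.7·221 + 1026·24.3 + 213.72·24.3
T ≈ 37.16 °C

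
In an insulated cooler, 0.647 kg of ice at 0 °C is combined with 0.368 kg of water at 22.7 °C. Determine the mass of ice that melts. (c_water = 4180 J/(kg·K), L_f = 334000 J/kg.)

Cooling the water to 0 °C releases 0.368·4180·22.7 = 34918 J.
To melt every bit of ice: 0.647·334000 = 216098 J.
That's not enough to melt it all — equilibrium is at 0 °C with ice remaining.
Mass melted = 34918/334000 ≈ 0.1045 kg.

m_melted ≈ 0.105 kg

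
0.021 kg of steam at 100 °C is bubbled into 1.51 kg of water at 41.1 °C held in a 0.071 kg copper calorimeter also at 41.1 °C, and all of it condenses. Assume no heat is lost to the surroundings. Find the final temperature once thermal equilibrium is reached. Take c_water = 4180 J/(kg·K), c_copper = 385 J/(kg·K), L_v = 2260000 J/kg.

Let T be the final temperature. ΣQ_i = 0:
latent heat released on condensation: 0.021·2260000 = 47460; condensate cools 100→T: 0.021·4180·(T − 100) = 87.78(T − 100); original water: 6311.8(T − 41.1); cup: 27.33(T − 41.1)
6426.9 T = 47460 + 8778 + 260538 = 316776
T ≈ 49.29 °C — below 100 °C, confirming all the steam condensed.

T_f ≈ 49.3 °C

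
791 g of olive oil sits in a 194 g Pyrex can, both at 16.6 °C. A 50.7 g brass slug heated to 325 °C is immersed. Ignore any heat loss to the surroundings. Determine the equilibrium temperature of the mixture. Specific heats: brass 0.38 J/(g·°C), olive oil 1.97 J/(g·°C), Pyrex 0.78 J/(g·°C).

T_f ≈ 20.0 °C

Let T be the final temperature. ΣQ_i = 0:
50.7·0.38·(T − 325) + 791·1.97·(T − 16.6) + 194·0.78·(T − 16.6) = 0
19.27(T − 325) + 1558.3(T − 16.6) + 151.32(T − 16.6) = 0
1728.9 T = 34641
T = 34641/1728.9 ≈ 20.04 °C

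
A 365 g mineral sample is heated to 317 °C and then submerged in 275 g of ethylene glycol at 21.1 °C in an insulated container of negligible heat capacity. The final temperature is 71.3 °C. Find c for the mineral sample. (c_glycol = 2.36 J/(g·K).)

c ≈ 0.363 J/(g·K)

Heat lost by the mineral sample = heat gained by the glycol:
365·c·(317 − 71.3) = 275·2.36·(71.3 − 21.1)
89680 c = 32580  ⇒  c ≈ 0.3633 J/(g·K)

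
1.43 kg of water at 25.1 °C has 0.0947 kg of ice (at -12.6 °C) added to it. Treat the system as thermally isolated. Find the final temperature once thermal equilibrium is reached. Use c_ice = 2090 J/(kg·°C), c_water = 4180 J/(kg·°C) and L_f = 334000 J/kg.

T_f ≈ 18.2 °C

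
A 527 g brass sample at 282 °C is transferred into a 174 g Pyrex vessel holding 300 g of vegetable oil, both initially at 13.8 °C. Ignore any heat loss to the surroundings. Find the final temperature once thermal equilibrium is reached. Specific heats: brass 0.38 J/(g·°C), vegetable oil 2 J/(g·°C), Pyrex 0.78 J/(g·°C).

T_f ≈ 71.2 °C

Let T be the final temperature. ΣQ_i = 0:
527·0.38·(T − 282) + 300·2·(T − 13.8) + 174·0.78·(T − 13.8) = 0
200.26(T − 282) + 600(T − 13.8) + 135.72(T − 13.8) = 0
935.98 T = 66626
T ≈ 71.18 °C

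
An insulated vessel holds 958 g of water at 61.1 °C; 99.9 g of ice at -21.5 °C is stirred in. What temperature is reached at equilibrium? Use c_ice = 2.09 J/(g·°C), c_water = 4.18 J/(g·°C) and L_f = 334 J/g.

T_f ≈ 46.8 °C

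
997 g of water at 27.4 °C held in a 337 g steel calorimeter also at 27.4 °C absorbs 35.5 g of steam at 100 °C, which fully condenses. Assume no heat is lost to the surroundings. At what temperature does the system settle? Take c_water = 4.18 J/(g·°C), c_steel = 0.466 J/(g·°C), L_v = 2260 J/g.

Conservation of energy gives ΣQ = 0:
latent heat released on condensation: 35.5·2260 = 80230
  condensate cools 100→T: 35.5·4.18·(T − 100) = 148.39(T − 100)
  original water: 4167.5(T − 27.4)
  cup: 157.04(T − 27.4)
4472.9 T = 80230 + 14839 + 118491 = 213560
T ≈ 47.75 °C, under the boiling point, so the assumption holds.

T_f ≈ 47.7 °C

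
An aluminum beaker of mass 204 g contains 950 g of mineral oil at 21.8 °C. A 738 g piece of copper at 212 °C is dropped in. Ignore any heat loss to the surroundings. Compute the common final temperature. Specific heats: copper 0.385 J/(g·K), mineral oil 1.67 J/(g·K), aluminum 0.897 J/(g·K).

T_f ≈ 48.1 °C

T_f is the heat-capacity-weighted average of the initial temperatures:
T_f = (284.13*212 + 1586.5*21.8 + 182.99*21.8) / (284.13 + 1586.5 + 182.99)
    = 98810 / 2053.6 ≈ 48.12 °C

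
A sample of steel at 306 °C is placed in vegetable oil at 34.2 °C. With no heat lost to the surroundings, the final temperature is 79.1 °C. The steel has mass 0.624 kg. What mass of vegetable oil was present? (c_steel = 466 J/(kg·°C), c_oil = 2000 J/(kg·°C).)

m ≈ 0.735 kg

Taking heat into each body as positive, Σ m c ΔT = 0:
0.624×466×(79.1 − 306) + m×2000×(79.1 − 34.2) = 0
89800 m = 65979
m = 65979/89800 ≈ 0.7347 kg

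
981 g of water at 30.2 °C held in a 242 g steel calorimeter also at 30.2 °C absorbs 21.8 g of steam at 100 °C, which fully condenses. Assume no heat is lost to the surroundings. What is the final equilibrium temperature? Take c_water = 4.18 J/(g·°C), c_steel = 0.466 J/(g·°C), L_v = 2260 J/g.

T_f ≈ 43.1 °C

Energy conservation, ΣQ = 0:
latent heat released on condensation: 21.8·2260 = 49268; condensate cools 100→T: 21.8·4.18·(T − 100) = 91.12(T − 100); original water: 4100.6(T − 30.2); steel cup: 242·0.466·(T − 30.2) = 112.77(T − 30.2)
4304.5 T = 49268 + 9112.4 + 127243 = 185624
T ≈ 43.12 °C (< 100 °C, so full condensation is consistent).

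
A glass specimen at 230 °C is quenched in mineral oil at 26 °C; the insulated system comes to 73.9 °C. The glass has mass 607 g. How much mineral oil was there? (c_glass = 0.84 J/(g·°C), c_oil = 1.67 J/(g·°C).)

m ≈ 995 g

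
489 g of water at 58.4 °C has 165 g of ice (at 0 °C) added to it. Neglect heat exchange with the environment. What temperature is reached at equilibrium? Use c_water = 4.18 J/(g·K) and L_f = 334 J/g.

Heat gained plus heat lost sum to zero:
fusion: m_ice L_f = 165·334 = 55110
  meltwater 0→T: 165·4.18·T = 689.7 T
  water cools: 489·4.18·(T − 58.4) = 2044(T − 58.4)
2733.7 T = 119371 − 55110 = 64261
T ≈ 23.51 °C (positive, so assuming full melt was valid).

T_f ≈ 23.5 °C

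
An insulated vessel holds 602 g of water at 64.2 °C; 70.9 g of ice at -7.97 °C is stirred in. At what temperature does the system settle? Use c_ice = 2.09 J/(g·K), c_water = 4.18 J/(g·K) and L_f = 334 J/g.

T_f ≈ 48.6 °C

Energy conservation, ΣQ = 0:
ice -7.97→0 °C: 70.9×2.09×7.97 = 1181
  latent heat to melt: 70.9×334 = 23681
  meltwater 0→T: 70.9×4.18×T = 296.36 T
  water: 2516.4(T − 64.2)
2812.7 T = 161550 − 24862 = 136689
T ≈ 48.60 °C. Since T > 0 °C, the all-ice-melts assumption holds.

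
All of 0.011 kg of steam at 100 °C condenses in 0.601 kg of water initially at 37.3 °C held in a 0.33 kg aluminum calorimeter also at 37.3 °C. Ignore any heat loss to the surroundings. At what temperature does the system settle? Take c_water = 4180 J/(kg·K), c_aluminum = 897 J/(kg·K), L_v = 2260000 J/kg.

Conservation of energy gives ΣQ = 0:
steam→water at 100 °C releases m L_v = 0.011·2260000 = 24860
  condensed water 100 °C→T: 45.98(T − 100)
  original water: 2512.2(T − 37.3)
  cup: 296.01(T − 37.3)
2854.2 T = 24860 + 4598 + 104745 = 134203
T ≈ 47.02 °C (< 100 °C, so full condensation is consistent).

T_f ≈ 47.0 °C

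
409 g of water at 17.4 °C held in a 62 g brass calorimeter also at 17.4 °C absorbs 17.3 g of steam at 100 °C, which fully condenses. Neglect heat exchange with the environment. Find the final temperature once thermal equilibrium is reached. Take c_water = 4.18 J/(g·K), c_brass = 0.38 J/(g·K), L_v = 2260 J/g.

Taking heat into each body as positive, Σ m c ΔT = 0:
condense steam: −17.3×2260 = −39098; condensed water 100 °C→T: 72.31(T − 100); water warms: 409×4.18×(T − 17.4) = 1709.6(T − 17.4); cup: 23.56(T − 17.4)
1805.5 T = 39098 + 7231.4 + 30157 = 76487
T ≈ 42.36 °C — below 100 °C, confirming all the steam condensed.

T_f ≈ 42.4 °C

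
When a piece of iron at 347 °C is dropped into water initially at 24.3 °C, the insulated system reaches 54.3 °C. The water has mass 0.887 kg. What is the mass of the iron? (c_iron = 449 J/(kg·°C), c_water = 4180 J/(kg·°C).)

m ≈ 0.846 kg

Setting the total heat transfer to zero:
m×449×(54.3 − 347) + 0.887×4180×(54.3 − 24.3) = 0
-131422 m = -111230
m = -111230/-131422 ≈ 0.8464 kg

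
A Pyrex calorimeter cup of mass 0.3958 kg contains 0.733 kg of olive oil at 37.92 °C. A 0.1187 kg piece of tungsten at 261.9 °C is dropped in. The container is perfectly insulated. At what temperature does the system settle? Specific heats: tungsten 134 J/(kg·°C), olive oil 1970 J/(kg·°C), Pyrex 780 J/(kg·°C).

T_f is the heat-capacity-weighted average of the initial temperatures:
T_f = (15.91*261.9 + 1444*37.92 + 308.72*37.92) / (15.91 + 1444 + 308.72)
    = 70629 / 1768.6 ≈ 39.93 °C

T_f ≈ 39.9 °C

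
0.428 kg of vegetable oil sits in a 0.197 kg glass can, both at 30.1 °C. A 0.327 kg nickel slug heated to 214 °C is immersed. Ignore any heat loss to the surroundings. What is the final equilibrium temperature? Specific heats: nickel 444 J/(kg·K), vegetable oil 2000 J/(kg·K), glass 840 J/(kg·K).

With ΣQ=0 the equilibrium temperature is the m·c-weighted mean:
T_f = (145.19·214 + 856·30.1 + 165.48·30.1) / (145.19 + 856 + 165.48)
    = 61817 / 1166.7 ≈ 52.99 °C

T_f ≈ 53.0 °C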